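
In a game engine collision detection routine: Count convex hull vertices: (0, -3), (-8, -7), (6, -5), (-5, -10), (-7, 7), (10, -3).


Convex hull vertices (CCW): (-8, -7), (-5, -10), (6, -5), (10, -3), (-7, 7)
Count = 5

5


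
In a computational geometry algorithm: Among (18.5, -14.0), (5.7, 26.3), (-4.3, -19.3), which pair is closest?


d(P0,P1) = 42.2839, d(P0,P2) = 23.4079, d(P1,P2) = 46.6836
Closest: P0 and P2

Closest pair: (18.5, -14.0) and (-4.3, -19.3), distance = 23.4079


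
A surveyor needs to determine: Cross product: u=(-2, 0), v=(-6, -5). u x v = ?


u x v = u_x*v_y - u_y*v_x = (-2)*(-5) - 0*(-6)
= 10 - 0 = 10

10


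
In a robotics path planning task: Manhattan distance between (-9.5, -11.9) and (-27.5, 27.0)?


|(-9.5)-(-27.5)| + |(-11.9)-27| = 18 + 38.9 = 56.9

56.9


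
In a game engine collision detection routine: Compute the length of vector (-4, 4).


|u| = sqrt((-4)^2 + 4^2) = sqrt(32) = 5.6569

5.6569


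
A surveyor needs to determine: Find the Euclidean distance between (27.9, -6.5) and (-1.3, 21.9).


dx=-29.2, dy=28.4
d^2 = (-29.2)^2 + 28.4^2 = 1659.2
d = sqrt(1659.2) = 40.7333

40.7333


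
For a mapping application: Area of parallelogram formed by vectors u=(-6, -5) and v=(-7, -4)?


|u x v| = |(-6)*(-4) - (-5)*(-7)|
= |24 - 35| = 11

11


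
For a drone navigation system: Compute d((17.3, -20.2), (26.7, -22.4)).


dx=9.4, dy=-2.2
d^2 = 9.4^2 + (-2.2)^2 = 93.2
d = sqrt(93.2) = 9.654

9.654


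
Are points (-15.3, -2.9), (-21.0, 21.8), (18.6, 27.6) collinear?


Cross product: ((-21)-(-15.3))*(27.6-(-2.9)) - (21.8-(-2.9))*(18.6-(-15.3))
= -1011.18

No, not collinear


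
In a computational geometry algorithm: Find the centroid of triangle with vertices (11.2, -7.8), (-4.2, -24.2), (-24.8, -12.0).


Centroid = ((x_A+x_B+x_C)/3, (y_A+y_B+y_C)/3)
= ((11.2+(-4.2)+(-24.8))/3, ((-7.8)+(-24.2)+(-12))/3)
= (-5.9333, -14.6667)

(-5.9333, -14.6667)


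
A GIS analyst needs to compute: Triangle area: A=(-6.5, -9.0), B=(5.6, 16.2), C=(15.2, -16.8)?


Area = |x_A(y_B-y_C) + x_B(y_C-y_A) + x_C(y_A-y_B)|/2
= |(-214.5) + (-43.68) + (-383.04)|/2
= 641.22/2 = 320.61

320.61


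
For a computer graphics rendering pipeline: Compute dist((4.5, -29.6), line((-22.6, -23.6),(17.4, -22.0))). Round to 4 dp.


|cross product| = 283.36
|line direction| = sqrt(1602.56) = 40.032
Distance = 283.36/sqrt(1602.56) = 7.0783

7.0783


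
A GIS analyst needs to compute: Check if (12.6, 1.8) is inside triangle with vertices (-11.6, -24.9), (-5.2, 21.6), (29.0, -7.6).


Cross products: AB x AP = -954.42, BC x BP = -157.4, CA x CP = -665.36
All same sign? yes

Yes, inside


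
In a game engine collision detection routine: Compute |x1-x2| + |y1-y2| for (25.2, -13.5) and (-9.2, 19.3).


|25.2-(-9.2)| + |(-13.5)-19.3| = 34.4 + 32.8 = 67.2

67.2


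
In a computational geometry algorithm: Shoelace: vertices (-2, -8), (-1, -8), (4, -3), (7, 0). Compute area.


Shoelace sum: ((-2)*(-8) - (-1)*(-8)) + ((-1)*(-3) - 4*(-8)) + (4*0 - 7*(-3)) + (7*(-8) - (-2)*0)
= 8
Area = |8|/2 = 4

4


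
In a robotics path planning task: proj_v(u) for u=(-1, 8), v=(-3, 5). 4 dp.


u.v = 43, |v| = sqrt(34) = 5.831
Scalar projection = u.v / |v| = 43 / sqrt(34) = 7.3744

7.3744


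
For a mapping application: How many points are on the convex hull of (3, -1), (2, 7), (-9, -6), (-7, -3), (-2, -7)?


Convex hull vertices (CCW): (-9, -6), (-2, -7), (3, -1), (2, 7), (-7, -3)
Count = 5

5


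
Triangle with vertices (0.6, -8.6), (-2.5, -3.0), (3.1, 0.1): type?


Side lengths squared: AB^2=40.97, BC^2=40.97, CA^2=81.94
Sorted: [40.97, 40.97, 81.94]
By sides: Isosceles, By angles: Right

Isosceles, Right


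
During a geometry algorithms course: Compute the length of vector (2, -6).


|u| = sqrt(2^2 + (-6)^2) = sqrt(40) = 6.3246

6.3246


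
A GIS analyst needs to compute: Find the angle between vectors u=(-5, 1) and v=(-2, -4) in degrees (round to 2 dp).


u.v = 6, |u| = sqrt(26) = 5.099, |v| = sqrt(20) = 4.4721
cos(theta) = u.v/(|u||v|) = 6/sqrt(520) = 0.263117
theta = acos(0.263117) = 74.74 degrees

74.74 degrees


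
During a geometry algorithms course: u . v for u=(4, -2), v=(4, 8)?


u . v = u_x*v_x + u_y*v_y = 4*4 + (-2)*8
= 16 + (-16) = 0

0


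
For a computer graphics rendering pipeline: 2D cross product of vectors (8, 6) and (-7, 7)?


u x v = u_x*v_y - u_y*v_x = 8*7 - 6*(-7)
= 56 - (-42) = 98

98


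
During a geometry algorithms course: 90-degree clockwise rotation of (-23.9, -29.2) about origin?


90° CW: (x,y) -> (y, -x)
(-23.9,-29.2) -> (-29.2, 23.9)

(-29.2, 23.9)


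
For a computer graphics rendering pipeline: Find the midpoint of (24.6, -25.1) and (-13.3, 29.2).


M = ((24.6+(-13.3))/2, ((-25.1)+29.2)/2)
= (5.65, 2.05)

(5.65, 2.05)


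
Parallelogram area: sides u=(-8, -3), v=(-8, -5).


|u x v| = |(-8)*(-5) - (-3)*(-8)|
= |40 - 24| = 16

16


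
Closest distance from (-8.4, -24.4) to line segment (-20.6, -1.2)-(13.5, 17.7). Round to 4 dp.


Project P onto AB: t = 0 (clamped to [0,1])
Closest point on segment: (-20.6, -1.2)
Distance: 26.2122

26.2122


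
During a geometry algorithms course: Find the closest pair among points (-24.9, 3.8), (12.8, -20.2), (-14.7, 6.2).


d(P0,P1) = 44.6911, d(P0,P2) = 10.4785, d(P1,P2) = 38.121
Closest: P0 and P2

Closest pair: (-24.9, 3.8) and (-14.7, 6.2), distance = 10.4785


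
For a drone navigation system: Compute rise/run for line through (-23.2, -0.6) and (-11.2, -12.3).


slope = (y2-y1)/(x2-x1) = ((-12.3)-(-0.6))/((-11.2)-(-23.2)) = (-11.7)/12 = -0.975

-0.975


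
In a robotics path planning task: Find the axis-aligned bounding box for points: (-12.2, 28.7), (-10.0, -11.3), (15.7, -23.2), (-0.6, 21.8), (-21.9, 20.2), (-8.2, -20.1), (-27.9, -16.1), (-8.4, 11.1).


x range: [-27.9, 15.7]
y range: [-23.2, 28.7]
Bounding box: (-27.9,-23.2) to (15.7,28.7)

(-27.9,-23.2) to (15.7,28.7)


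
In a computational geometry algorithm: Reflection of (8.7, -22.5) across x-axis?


Reflection over x-axis: (x,y) -> (x,-y)
(8.7, -22.5) -> (8.7, 22.5)

(8.7, 22.5)


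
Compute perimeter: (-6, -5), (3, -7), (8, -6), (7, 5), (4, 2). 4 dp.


Sides: (-6, -5)->(3, -7): sqrt(85) = 9.219544, (3, -7)->(8, -6): sqrt(26) = 5.09902, (8, -6)->(7, 5): sqrt(122) = 11.045361, (7, 5)->(4, 2): sqrt(18) = 4.242641, (4, 2)->(-6, -5): sqrt(149) = 12.206556
Sum = 41.813122
Perimeter = 41.8131

41.8131


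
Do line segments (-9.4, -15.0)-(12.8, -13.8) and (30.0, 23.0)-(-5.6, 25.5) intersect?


Cross products: d1=1451.3, d2=1353.08, d3=796.32, d4=894.54
d1*d2 < 0 and d3*d4 < 0? no

No, they don't intersect


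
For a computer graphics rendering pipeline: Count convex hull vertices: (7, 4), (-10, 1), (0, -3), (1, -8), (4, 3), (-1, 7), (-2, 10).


Convex hull vertices (CCW): (-10, 1), (1, -8), (7, 4), (-2, 10)
Count = 4

4


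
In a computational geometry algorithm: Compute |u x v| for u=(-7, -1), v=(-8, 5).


|u x v| = |(-7)*5 - (-1)*(-8)|
= |(-35) - 8| = 43

43


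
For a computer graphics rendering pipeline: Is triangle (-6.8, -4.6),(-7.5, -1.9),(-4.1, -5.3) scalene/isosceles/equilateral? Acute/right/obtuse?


Side lengths squared: AB^2=7.78, BC^2=23.12, CA^2=7.78
Sorted: [7.78, 7.78, 23.12]
By sides: Isosceles, By angles: Obtuse

Isosceles, Obtuse


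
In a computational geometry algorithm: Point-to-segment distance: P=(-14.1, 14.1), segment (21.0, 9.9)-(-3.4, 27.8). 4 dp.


Project P onto AB: t = 1 (clamped to [0,1])
Closest point on segment: (-3.4, 27.8)
Distance: 17.3833

17.3833


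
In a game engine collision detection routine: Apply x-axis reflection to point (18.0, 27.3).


Reflection over x-axis: (x,y) -> (x,-y)
(18, 27.3) -> (18, -27.3)

(18, -27.3)


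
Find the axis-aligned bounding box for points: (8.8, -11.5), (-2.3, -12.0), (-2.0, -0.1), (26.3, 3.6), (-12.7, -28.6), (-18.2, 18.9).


x range: [-18.2, 26.3]
y range: [-28.6, 18.9]
Bounding box: (-18.2,-28.6) to (26.3,18.9)

(-18.2,-28.6) to (26.3,18.9)


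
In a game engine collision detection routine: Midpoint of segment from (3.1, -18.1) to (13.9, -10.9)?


M = ((3.1+13.9)/2, ((-18.1)+(-10.9))/2)
= (8.5, -14.5)

(8.5, -14.5)


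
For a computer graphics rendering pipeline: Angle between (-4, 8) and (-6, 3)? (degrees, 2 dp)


u.v = 48, |u| = sqrt(80) = 8.9443, |v| = sqrt(45) = 6.7082
cos(theta) = u.v/(|u||v|) = 48/sqrt(3600) = 0.8
theta = acos(0.8) = 36.87 degrees

36.87 degrees


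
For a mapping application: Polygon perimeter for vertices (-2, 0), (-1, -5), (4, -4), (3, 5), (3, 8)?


Sides: (-2, 0)->(-1, -5): sqrt(26) = 5.09902, (-1, -5)->(4, -4): sqrt(26) = 5.09902, (4, -4)->(3, 5): sqrt(82) = 9.055385, (3, 5)->(3, 8): sqrt(9) = 3, (3, 8)->(-2, 0): sqrt(89) = 9.433981
Sum = 31.687406
Perimeter = 31.6874

31.6874


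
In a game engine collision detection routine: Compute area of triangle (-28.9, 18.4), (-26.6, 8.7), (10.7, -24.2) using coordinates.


Area = |x_A(y_B-y_C) + x_B(y_C-y_A) + x_C(y_A-y_B)|/2
= |(-950.81) + 1133.16 + 103.79|/2
= 286.14/2 = 143.07

143.07


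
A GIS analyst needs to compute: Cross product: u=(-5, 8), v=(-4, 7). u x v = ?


u x v = u_x*v_y - u_y*v_x = (-5)*7 - 8*(-4)
= (-35) - (-32) = -3

-3


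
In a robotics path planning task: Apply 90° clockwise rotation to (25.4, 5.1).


90° CW: (x,y) -> (y, -x)
(25.4,5.1) -> (5.1, -25.4)

(5.1, -25.4)


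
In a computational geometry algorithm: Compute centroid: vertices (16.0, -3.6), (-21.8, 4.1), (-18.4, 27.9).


Centroid = ((x_A+x_B+x_C)/3, (y_A+y_B+y_C)/3)
= ((16+(-21.8)+(-18.4))/3, ((-3.6)+4.1+27.9)/3)
= (-8.0667, 9.4667)

(-8.0667, 9.4667)


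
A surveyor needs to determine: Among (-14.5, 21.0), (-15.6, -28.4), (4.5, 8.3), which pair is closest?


d(P0,P1) = 49.4122, d(P0,P2) = 22.8537, d(P1,P2) = 41.8438
Closest: P0 and P2

Closest pair: (-14.5, 21.0) and (4.5, 8.3), distance = 22.8537


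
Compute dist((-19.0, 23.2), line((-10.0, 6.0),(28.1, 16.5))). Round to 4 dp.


|cross product| = 749.82
|line direction| = sqrt(1561.86) = 39.5204
Distance = 749.82/sqrt(1561.86) = 18.973

18.973


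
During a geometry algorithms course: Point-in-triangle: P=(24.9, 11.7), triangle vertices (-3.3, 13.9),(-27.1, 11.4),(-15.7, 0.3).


Cross products: AB x AP = 122.86, BC x BP = 580.62, CA x CP = -410.8
All same sign? no

No, outside


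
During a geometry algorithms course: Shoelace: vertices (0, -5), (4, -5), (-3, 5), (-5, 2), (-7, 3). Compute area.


Shoelace sum: (0*(-5) - 4*(-5)) + (4*5 - (-3)*(-5)) + ((-3)*2 - (-5)*5) + ((-5)*3 - (-7)*2) + ((-7)*(-5) - 0*3)
= 78
Area = |78|/2 = 39

39


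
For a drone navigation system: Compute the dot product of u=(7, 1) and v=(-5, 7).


u . v = u_x*v_x + u_y*v_y = 7*(-5) + 1*7
= (-35) + 7 = -28

-28


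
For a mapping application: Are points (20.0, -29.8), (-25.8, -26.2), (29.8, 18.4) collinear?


Cross product: ((-25.8)-20)*(18.4-(-29.8)) - ((-26.2)-(-29.8))*(29.8-20)
= -2242.84

No, not collinear


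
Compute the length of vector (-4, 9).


|u| = sqrt((-4)^2 + 9^2) = sqrt(97) = 9.8489

9.8489


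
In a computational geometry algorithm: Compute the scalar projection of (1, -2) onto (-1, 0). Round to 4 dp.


u.v = -1, |v| = sqrt(1) = 1
Scalar projection = u.v / |v| = -1 / sqrt(1) = -1

-1


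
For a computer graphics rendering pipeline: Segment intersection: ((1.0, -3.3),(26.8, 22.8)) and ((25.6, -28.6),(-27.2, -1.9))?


Cross products: d1=-679.02, d2=-2745.96, d3=-1294.8, d4=772.14
d1*d2 < 0 and d3*d4 < 0? no

No, they don't intersect


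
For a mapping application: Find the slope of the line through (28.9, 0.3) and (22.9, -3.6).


slope = (y2-y1)/(x2-x1) = ((-3.6)-0.3)/(22.9-28.9) = (-3.9)/(-6) = 0.65

0.65


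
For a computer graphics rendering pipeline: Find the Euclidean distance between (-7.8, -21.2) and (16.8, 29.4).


dx=24.6, dy=50.6
d^2 = 24.6^2 + 50.6^2 = 3165.52
d = sqrt(3165.52) = 56.263

56.263


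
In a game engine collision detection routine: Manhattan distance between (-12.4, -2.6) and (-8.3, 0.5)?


|(-12.4)-(-8.3)| + |(-2.6)-0.5| = 4.1 + 3.1 = 7.2

7.2


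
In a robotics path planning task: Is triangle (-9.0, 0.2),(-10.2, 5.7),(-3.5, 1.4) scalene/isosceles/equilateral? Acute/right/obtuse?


Side lengths squared: AB^2=31.69, BC^2=63.38, CA^2=31.69
Sorted: [31.69, 31.69, 63.38]
By sides: Isosceles, By angles: Right

Isosceles, Right


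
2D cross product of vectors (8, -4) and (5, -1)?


u x v = u_x*v_y - u_y*v_x = 8*(-1) - (-4)*5
= (-8) - (-20) = 12

12


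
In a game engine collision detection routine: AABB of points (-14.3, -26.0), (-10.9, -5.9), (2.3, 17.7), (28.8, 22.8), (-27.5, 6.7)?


x range: [-27.5, 28.8]
y range: [-26, 22.8]
Bounding box: (-27.5,-26) to (28.8,22.8)

(-27.5,-26) to (28.8,22.8)


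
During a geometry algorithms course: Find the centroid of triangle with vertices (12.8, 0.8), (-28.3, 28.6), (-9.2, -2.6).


Centroid = ((x_A+x_B+x_C)/3, (y_A+y_B+y_C)/3)
= ((12.8+(-28.3)+(-9.2))/3, (0.8+28.6+(-2.6))/3)
= (-8.2333, 8.9333)

(-8.2333, 8.9333)


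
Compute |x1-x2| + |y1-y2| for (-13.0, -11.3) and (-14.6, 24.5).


|(-13)-(-14.6)| + |(-11.3)-24.5| = 1.6 + 35.8 = 37.4

37.4


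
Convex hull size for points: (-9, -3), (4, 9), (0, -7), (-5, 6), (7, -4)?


Convex hull vertices (CCW): (-9, -3), (0, -7), (7, -4), (4, 9), (-5, 6)
Count = 5

5


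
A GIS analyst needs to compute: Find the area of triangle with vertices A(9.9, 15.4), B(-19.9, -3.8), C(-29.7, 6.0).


Area = |x_A(y_B-y_C) + x_B(y_C-y_A) + x_C(y_A-y_B)|/2
= |(-97.02) + 187.06 + (-570.24)|/2
= 480.2/2 = 240.1

240.1


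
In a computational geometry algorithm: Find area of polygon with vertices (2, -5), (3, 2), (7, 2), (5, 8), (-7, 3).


Shoelace sum: (2*2 - 3*(-5)) + (3*2 - 7*2) + (7*8 - 5*2) + (5*3 - (-7)*8) + ((-7)*(-5) - 2*3)
= 157
Area = |157|/2 = 78.5

78.5


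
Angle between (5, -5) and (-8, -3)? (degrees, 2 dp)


u.v = -25, |u| = sqrt(50) = 7.0711, |v| = sqrt(73) = 8.544
cos(theta) = u.v/(|u||v|) = -25/sqrt(3650) = -0.413803
theta = acos(-0.413803) = 114.44 degrees

114.44 degrees


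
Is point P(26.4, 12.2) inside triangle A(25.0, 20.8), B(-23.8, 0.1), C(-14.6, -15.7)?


Cross products: AB x AP = 448.66, BC x BP = 904.48, CA x CP = -391.66
All same sign? no

No, outside


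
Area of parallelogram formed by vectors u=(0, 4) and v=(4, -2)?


|u x v| = |0*(-2) - 4*4|
= |0 - 16| = 16

16


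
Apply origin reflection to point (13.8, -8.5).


Reflection over origin: (x,y) -> (-x,-y)
(13.8, -8.5) -> (-13.8, 8.5)

(-13.8, 8.5)


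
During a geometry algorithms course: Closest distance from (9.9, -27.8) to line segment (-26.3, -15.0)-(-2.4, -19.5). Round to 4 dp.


Project P onto AB: t = 1 (clamped to [0,1])
Closest point on segment: (-2.4, -19.5)
Distance: 14.8385

14.8385


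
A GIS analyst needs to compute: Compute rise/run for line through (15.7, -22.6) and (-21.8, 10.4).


slope = (y2-y1)/(x2-x1) = (10.4-(-22.6))/((-21.8)-15.7) = 33/(-37.5) = -0.88

-0.88


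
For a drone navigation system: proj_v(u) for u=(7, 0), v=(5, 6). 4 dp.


u.v = 35, |v| = sqrt(61) = 7.8102
Scalar projection = u.v / |v| = 35 / sqrt(61) = 4.4813

4.4813


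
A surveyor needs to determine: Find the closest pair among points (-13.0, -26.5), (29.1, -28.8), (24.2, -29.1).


d(P0,P1) = 42.1628, d(P0,P2) = 37.2907, d(P1,P2) = 4.9092
Closest: P1 and P2

Closest pair: (29.1, -28.8) and (24.2, -29.1), distance = 4.9092


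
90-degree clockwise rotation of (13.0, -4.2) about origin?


90° CW: (x,y) -> (y, -x)
(13,-4.2) -> (-4.2, -13)

(-4.2, -13)


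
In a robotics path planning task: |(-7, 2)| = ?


|u| = sqrt((-7)^2 + 2^2) = sqrt(53) = 7.2801

7.2801


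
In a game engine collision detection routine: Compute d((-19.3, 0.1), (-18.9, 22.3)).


dx=0.4, dy=22.2
d^2 = 0.4^2 + 22.2^2 = 493
d = sqrt(493) = 22.2036

22.2036


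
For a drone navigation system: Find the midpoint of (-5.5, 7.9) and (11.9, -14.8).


M = (((-5.5)+11.9)/2, (7.9+(-14.8))/2)
= (3.2, -3.45)

(3.2, -3.45)


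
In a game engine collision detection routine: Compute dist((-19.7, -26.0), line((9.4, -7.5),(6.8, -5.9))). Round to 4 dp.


|cross product| = 94.66
|line direction| = sqrt(9.32) = 3.0529
Distance = 94.66/sqrt(9.32) = 31.0069

31.0069


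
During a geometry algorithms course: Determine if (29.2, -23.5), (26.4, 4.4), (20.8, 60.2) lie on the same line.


Cross product: (26.4-29.2)*(60.2-(-23.5)) - (4.4-(-23.5))*(20.8-29.2)
= 0

Yes, collinear


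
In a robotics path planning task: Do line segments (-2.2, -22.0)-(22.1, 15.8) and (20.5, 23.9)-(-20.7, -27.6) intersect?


Cross products: d1=722.03, d2=416.12, d3=257.31, d4=563.22
d1*d2 < 0 and d3*d4 < 0? no

No, they don't intersect


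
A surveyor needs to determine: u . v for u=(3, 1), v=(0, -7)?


u . v = u_x*v_x + u_y*v_y = 3*0 + 1*(-7)
= 0 + (-7) = -7

-7


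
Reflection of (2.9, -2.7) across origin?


Reflection over origin: (x,y) -> (-x,-y)
(2.9, -2.7) -> (-2.9, 2.7)

(-2.9, 2.7)


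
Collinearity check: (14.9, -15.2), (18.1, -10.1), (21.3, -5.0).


Cross product: (18.1-14.9)*((-5)-(-15.2)) - ((-10.1)-(-15.2))*(21.3-14.9)
= 0

Yes, collinear


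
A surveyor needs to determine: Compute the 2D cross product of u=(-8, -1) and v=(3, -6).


u x v = u_x*v_y - u_y*v_x = (-8)*(-6) - (-1)*3
= 48 - (-3) = 51

51


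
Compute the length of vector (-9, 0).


|u| = sqrt((-9)^2 + 0^2) = sqrt(81) = 9

9


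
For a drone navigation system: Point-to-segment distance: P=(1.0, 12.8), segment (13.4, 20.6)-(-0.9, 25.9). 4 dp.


Project P onto AB: t = 0.5847 (clamped to [0,1])
Closest point on segment: (5.0394, 23.6987)
Distance: 11.6232

11.6232


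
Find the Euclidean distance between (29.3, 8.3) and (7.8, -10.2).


dx=-21.5, dy=-18.5
d^2 = (-21.5)^2 + (-18.5)^2 = 804.5
d = sqrt(804.5) = 28.3637

28.3637


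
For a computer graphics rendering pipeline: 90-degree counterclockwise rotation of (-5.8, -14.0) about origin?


90° CCW: (x,y) -> (-y, x)
(-5.8,-14) -> (14, -5.8)

(14, -5.8)


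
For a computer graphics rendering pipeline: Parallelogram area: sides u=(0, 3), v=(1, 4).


|u x v| = |0*4 - 3*1|
= |0 - 3| = 3

3


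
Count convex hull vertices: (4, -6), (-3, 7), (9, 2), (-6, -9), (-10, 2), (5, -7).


Convex hull vertices (CCW): (-10, 2), (-6, -9), (5, -7), (9, 2), (-3, 7)
Count = 5

5


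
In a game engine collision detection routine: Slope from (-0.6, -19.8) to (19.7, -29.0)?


slope = (y2-y1)/(x2-x1) = ((-29)-(-19.8))/(19.7-(-0.6)) = (-9.2)/20.3 = -0.4532

-0.4532


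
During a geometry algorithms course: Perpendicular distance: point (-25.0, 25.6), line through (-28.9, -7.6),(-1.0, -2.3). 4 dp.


|cross product| = 905.61
|line direction| = sqrt(806.5) = 28.3989
Distance = 905.61/sqrt(806.5) = 31.8889

31.8889


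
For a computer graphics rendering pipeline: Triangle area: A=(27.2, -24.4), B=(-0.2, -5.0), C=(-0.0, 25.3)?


Area = |x_A(y_B-y_C) + x_B(y_C-y_A) + x_C(y_A-y_B)|/2
= |(-824.16) + (-9.94) + 0|/2
= 834.1/2 = 417.05

417.05


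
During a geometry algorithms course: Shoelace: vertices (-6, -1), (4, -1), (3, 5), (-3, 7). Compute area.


Shoelace sum: ((-6)*(-1) - 4*(-1)) + (4*5 - 3*(-1)) + (3*7 - (-3)*5) + ((-3)*(-1) - (-6)*7)
= 114
Area = |114|/2 = 57

57


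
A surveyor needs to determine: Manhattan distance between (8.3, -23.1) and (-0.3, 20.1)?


|8.3-(-0.3)| + |(-23.1)-20.1| = 8.6 + 43.2 = 51.8

51.8


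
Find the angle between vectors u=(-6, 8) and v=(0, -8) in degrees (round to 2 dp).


u.v = -64, |u| = sqrt(100) = 10, |v| = sqrt(64) = 8
cos(theta) = u.v/(|u||v|) = -64/sqrt(6400) = -0.8
theta = acos(-0.8) = 143.13 degrees

143.13 degrees


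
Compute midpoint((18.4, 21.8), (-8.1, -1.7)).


M = ((18.4+(-8.1))/2, (21.8+(-1.7))/2)
= (5.15, 10.05)

(5.15, 10.05)


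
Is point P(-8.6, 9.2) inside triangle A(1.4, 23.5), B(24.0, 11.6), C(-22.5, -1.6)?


Cross products: AB x AP = -442.18, BC x BP = -318.72, CA x CP = -90.77
All same sign? yes

Yes, inside


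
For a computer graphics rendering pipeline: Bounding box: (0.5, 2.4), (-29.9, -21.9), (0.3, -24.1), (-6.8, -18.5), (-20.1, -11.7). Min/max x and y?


x range: [-29.9, 0.5]
y range: [-24.1, 2.4]
Bounding box: (-29.9,-24.1) to (0.5,2.4)

(-29.9,-24.1) to (0.5,2.4)


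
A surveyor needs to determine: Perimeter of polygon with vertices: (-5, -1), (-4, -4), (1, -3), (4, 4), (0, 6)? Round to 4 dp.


Sides: (-5, -1)->(-4, -4): sqrt(10) = 3.162278, (-4, -4)->(1, -3): sqrt(26) = 5.09902, (1, -3)->(4, 4): sqrt(58) = 7.615773, (4, 4)->(0, 6): sqrt(20) = 4.472136, (0, 6)->(-5, -1): sqrt(74) = 8.602325
Sum = 28.951532
Perimeter = 28.9515

28.9515


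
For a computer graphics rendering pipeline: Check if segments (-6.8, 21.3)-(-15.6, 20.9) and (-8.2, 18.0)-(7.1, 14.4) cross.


Cross products: d1=55.53, d2=17.73, d3=28.48, d4=66.28
d1*d2 < 0 and d3*d4 < 0? no

No, they don't intersect


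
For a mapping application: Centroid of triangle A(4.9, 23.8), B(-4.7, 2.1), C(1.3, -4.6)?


Centroid = ((x_A+x_B+x_C)/3, (y_A+y_B+y_C)/3)
= ((4.9+(-4.7)+1.3)/3, (23.8+2.1+(-4.6))/3)
= (0.5, 7.1)

(0.5, 7.1)


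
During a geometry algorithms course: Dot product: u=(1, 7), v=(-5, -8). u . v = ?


u . v = u_x*v_x + u_y*v_y = 1*(-5) + 7*(-8)
= (-5) + (-56) = -61

-61


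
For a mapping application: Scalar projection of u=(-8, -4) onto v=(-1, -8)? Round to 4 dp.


u.v = 40, |v| = sqrt(65) = 8.0623
Scalar projection = u.v / |v| = 40 / sqrt(65) = 4.9614

4.9614


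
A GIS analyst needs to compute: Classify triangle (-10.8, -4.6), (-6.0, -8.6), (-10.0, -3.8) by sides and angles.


Side lengths squared: AB^2=39.04, BC^2=39.04, CA^2=1.28
Sorted: [1.28, 39.04, 39.04]
By sides: Isosceles, By angles: Acute

Isosceles, Acute


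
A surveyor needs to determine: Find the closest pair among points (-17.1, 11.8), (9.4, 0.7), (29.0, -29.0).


d(P0,P1) = 28.7308, d(P0,P2) = 61.5618, d(P1,P2) = 35.5844
Closest: P0 and P1

Closest pair: (-17.1, 11.8) and (9.4, 0.7), distance = 28.7308


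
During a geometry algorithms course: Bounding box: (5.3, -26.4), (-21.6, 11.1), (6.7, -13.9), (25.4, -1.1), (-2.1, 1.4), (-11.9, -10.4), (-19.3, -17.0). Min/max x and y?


x range: [-21.6, 25.4]
y range: [-26.4, 11.1]
Bounding box: (-21.6,-26.4) to (25.4,11.1)

(-21.6,-26.4) to (25.4,11.1)


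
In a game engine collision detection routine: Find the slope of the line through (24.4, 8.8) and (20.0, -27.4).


slope = (y2-y1)/(x2-x1) = ((-27.4)-8.8)/(20-24.4) = (-36.2)/(-4.4) = 8.2273

8.2273


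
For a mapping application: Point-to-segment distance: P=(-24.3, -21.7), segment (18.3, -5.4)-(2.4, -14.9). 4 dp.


Project P onto AB: t = 1 (clamped to [0,1])
Closest point on segment: (2.4, -14.9)
Distance: 27.5523

27.5523


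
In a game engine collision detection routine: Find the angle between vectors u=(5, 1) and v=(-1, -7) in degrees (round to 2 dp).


u.v = -12, |u| = sqrt(26) = 5.099, |v| = sqrt(50) = 7.0711
cos(theta) = u.v/(|u||v|) = -12/sqrt(1300) = -0.33282
theta = acos(-0.33282) = 109.44 degrees

109.44 degrees


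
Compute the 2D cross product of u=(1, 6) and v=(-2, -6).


u x v = u_x*v_y - u_y*v_x = 1*(-6) - 6*(-2)
= (-6) - (-12) = 6

6


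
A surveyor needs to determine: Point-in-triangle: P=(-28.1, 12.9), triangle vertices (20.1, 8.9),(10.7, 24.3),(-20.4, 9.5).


Cross products: AB x AP = 704.68, BC x BP = -219.7, CA x CP = 133.08
All same sign? no

No, outside


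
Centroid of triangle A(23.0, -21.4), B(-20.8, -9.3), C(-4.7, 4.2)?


Centroid = ((x_A+x_B+x_C)/3, (y_A+y_B+y_C)/3)
= ((23+(-20.8)+(-4.7))/3, ((-21.4)+(-9.3)+4.2)/3)
= (-0.8333, -8.8333)

(-0.8333, -8.8333)


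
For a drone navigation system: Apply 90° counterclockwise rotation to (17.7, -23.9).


90° CCW: (x,y) -> (-y, x)
(17.7,-23.9) -> (23.9, 17.7)

(23.9, 17.7)


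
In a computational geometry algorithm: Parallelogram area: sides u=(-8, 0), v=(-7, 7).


|u x v| = |(-8)*7 - 0*(-7)|
= |(-56) - 0| = 56

56


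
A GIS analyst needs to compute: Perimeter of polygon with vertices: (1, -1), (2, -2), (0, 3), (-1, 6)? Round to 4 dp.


Sides: (1, -1)->(2, -2): sqrt(2) = 1.414214, (2, -2)->(0, 3): sqrt(29) = 5.385165, (0, 3)->(-1, 6): sqrt(10) = 3.162278, (-1, 6)->(1, -1): sqrt(53) = 7.28011
Sum = 17.241767
Perimeter = 17.2418

17.2418


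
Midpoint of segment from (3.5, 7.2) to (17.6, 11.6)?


M = ((3.5+17.6)/2, (7.2+11.6)/2)
= (10.55, 9.4)

(10.55, 9.4)


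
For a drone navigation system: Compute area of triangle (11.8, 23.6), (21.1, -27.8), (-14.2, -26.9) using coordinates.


Area = |x_A(y_B-y_C) + x_B(y_C-y_A) + x_C(y_A-y_B)|/2
= |(-10.62) + (-1065.55) + (-729.88)|/2
= 1806.05/2 = 903.025

903.025


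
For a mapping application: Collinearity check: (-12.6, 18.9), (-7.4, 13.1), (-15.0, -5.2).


Cross product: ((-7.4)-(-12.6))*((-5.2)-18.9) - (13.1-18.9)*((-15)-(-12.6))
= -139.24

No, not collinear


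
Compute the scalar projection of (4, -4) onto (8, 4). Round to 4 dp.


u.v = 16, |v| = sqrt(80) = 8.9443
Scalar projection = u.v / |v| = 16 / sqrt(80) = 1.7889

1.7889


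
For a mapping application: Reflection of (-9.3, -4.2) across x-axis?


Reflection over x-axis: (x,y) -> (x,-y)
(-9.3, -4.2) -> (-9.3, 4.2)

(-9.3, 4.2)


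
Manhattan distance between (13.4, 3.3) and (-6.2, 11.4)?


|13.4-(-6.2)| + |3.3-11.4| = 19.6 + 8.1 = 27.7

27.7


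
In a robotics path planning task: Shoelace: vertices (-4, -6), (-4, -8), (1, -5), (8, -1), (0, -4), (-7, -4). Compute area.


Shoelace sum: ((-4)*(-8) - (-4)*(-6)) + ((-4)*(-5) - 1*(-8)) + (1*(-1) - 8*(-5)) + (8*(-4) - 0*(-1)) + (0*(-4) - (-7)*(-4)) + ((-7)*(-6) - (-4)*(-4))
= 41
Area = |41|/2 = 20.5

20.5


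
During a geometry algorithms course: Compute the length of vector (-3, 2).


|u| = sqrt((-3)^2 + 2^2) = sqrt(13) = 3.6056

3.6056


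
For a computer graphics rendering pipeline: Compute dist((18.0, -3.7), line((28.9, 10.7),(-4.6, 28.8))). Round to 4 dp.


|cross product| = 679.69
|line direction| = sqrt(1449.86) = 38.077
Distance = 679.69/sqrt(1449.86) = 17.8504

17.8504


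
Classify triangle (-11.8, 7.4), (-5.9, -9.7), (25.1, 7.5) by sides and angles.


Side lengths squared: AB^2=327.22, BC^2=1256.84, CA^2=1361.62
Sorted: [327.22, 1256.84, 1361.62]
By sides: Scalene, By angles: Acute

Scalene, Acute


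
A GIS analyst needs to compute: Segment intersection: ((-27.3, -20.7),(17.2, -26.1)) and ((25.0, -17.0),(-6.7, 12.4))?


Cross products: d1=1654.91, d2=517.79, d3=447.07, d4=1584.19
d1*d2 < 0 and d3*d4 < 0? no

No, they don't intersect


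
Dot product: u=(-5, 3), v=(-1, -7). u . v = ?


u . v = u_x*v_x + u_y*v_y = (-5)*(-1) + 3*(-7)
= 5 + (-21) = -16

-16


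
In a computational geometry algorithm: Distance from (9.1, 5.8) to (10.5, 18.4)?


dx=1.4, dy=12.6
d^2 = 1.4^2 + 12.6^2 = 160.72
d = sqrt(160.72) = 12.6775

12.6775


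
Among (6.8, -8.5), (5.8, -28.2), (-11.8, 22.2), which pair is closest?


d(P0,P1) = 19.7254, d(P0,P2) = 35.895, d(P1,P2) = 53.3846
Closest: P0 and P1

Closest pair: (6.8, -8.5) and (5.8, -28.2), distance = 19.7254


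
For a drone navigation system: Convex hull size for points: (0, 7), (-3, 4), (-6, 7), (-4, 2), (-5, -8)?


Convex hull vertices (CCW): (-6, 7), (-5, -8), (0, 7)
Count = 3

3


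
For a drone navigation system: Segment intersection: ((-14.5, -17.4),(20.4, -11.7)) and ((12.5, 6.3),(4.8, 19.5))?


Cross products: d1=538.89, d2=34.32, d3=673.23, d4=1177.8
d1*d2 < 0 and d3*d4 < 0? no

No, they don't intersect


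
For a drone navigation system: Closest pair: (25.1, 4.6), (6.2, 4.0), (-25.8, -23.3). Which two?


d(P0,P1) = 18.9095, d(P0,P2) = 58.045, d(P1,P2) = 42.0629
Closest: P0 and P1

Closest pair: (25.1, 4.6) and (6.2, 4.0), distance = 18.9095


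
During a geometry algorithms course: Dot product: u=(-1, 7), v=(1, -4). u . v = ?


u . v = u_x*v_x + u_y*v_y = (-1)*1 + 7*(-4)
= (-1) + (-28) = -29

-29


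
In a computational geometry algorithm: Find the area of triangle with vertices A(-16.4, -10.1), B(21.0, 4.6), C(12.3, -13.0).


Area = |x_A(y_B-y_C) + x_B(y_C-y_A) + x_C(y_A-y_B)|/2
= |(-288.64) + (-60.9) + (-180.81)|/2
= 530.35/2 = 265.175

265.175


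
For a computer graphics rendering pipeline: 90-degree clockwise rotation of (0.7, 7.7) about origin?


90° CW: (x,y) -> (y, -x)
(0.7,7.7) -> (7.7, -0.7)

(7.7, -0.7)


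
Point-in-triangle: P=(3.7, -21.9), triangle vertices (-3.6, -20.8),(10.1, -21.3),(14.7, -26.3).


Cross products: AB x AP = -11.42, BC x BP = -34.76, CA x CP = -20.02
All same sign? yes

Yes, inside


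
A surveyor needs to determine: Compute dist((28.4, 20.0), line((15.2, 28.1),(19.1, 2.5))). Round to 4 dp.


|cross product| = 306.33
|line direction| = sqrt(670.57) = 25.8954
Distance = 306.33/sqrt(670.57) = 11.8295

11.8295


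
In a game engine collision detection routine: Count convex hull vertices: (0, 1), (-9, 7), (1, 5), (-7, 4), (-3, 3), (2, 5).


Convex hull vertices (CCW): (-9, 7), (-7, 4), (0, 1), (2, 5)
Count = 4

4


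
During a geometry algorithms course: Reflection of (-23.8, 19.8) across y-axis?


Reflection over y-axis: (x,y) -> (-x,y)
(-23.8, 19.8) -> (23.8, 19.8)

(23.8, 19.8)


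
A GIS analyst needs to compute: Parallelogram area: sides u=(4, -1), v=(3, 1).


|u x v| = |4*1 - (-1)*3|
= |4 - (-3)| = 7

7


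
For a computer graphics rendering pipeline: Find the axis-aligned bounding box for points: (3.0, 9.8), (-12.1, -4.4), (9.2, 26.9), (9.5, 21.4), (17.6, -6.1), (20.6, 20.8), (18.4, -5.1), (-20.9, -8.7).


x range: [-20.9, 20.6]
y range: [-8.7, 26.9]
Bounding box: (-20.9,-8.7) to (20.6,26.9)

(-20.9,-8.7) to (20.6,26.9)


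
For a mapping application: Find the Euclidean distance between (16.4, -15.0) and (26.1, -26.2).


dx=9.7, dy=-11.2
d^2 = 9.7^2 + (-11.2)^2 = 219.53
d = sqrt(219.53) = 14.8165

14.8165


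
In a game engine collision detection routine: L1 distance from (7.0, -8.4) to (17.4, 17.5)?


|7-17.4| + |(-8.4)-17.5| = 10.4 + 25.9 = 36.3

36.3


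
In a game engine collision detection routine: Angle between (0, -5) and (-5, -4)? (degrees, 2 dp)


u.v = 20, |u| = sqrt(25) = 5, |v| = sqrt(41) = 6.4031
cos(theta) = u.v/(|u||v|) = 20/sqrt(1025) = 0.624695
theta = acos(0.624695) = 51.34 degrees

51.34 degrees


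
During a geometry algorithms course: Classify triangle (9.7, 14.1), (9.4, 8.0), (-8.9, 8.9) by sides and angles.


Side lengths squared: AB^2=37.3, BC^2=335.7, CA^2=373
Sorted: [37.3, 335.7, 373]
By sides: Scalene, By angles: Right

Scalene, Right


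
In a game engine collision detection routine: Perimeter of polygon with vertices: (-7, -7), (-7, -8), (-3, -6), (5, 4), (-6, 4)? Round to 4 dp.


Sides: (-7, -7)->(-7, -8): sqrt(1) = 1, (-7, -8)->(-3, -6): sqrt(20) = 4.472136, (-3, -6)->(5, 4): sqrt(164) = 12.806248, (5, 4)->(-6, 4): sqrt(121) = 11, (-6, 4)->(-7, -7): sqrt(122) = 11.045361
Sum = 40.323745
Perimeter = 40.3237

40.3237


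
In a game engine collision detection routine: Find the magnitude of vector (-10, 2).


|u| = sqrt((-10)^2 + 2^2) = sqrt(104) = 10.198

10.198


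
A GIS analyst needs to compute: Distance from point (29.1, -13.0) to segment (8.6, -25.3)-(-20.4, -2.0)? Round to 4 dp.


Project P onto AB: t = 0 (clamped to [0,1])
Closest point on segment: (8.6, -25.3)
Distance: 23.9069

23.9069


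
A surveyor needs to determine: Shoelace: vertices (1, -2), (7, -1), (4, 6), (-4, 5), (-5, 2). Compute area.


Shoelace sum: (1*(-1) - 7*(-2)) + (7*6 - 4*(-1)) + (4*5 - (-4)*6) + ((-4)*2 - (-5)*5) + ((-5)*(-2) - 1*2)
= 128
Area = |128|/2 = 64

64


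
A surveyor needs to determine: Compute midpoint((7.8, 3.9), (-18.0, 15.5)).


M = ((7.8+(-18))/2, (3.9+15.5)/2)
= (-5.1, 9.7)

(-5.1, 9.7)


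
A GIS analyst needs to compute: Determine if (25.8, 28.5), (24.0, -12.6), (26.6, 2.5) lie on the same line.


Cross product: (24-25.8)*(2.5-28.5) - ((-12.6)-28.5)*(26.6-25.8)
= 79.68

No, not collinear


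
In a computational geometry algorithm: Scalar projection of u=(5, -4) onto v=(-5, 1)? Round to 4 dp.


u.v = -29, |v| = sqrt(26) = 5.099
Scalar projection = u.v / |v| = -29 / sqrt(26) = -5.6874

-5.6874


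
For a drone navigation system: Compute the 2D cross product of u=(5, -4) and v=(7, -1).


u x v = u_x*v_y - u_y*v_x = 5*(-1) - (-4)*7
= (-5) - (-28) = 23

23


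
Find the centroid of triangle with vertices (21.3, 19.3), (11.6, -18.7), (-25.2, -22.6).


Centroid = ((x_A+x_B+x_C)/3, (y_A+y_B+y_C)/3)
= ((21.3+11.6+(-25.2))/3, (19.3+(-18.7)+(-22.6))/3)
= (2.5667, -7.3333)

(2.5667, -7.3333)


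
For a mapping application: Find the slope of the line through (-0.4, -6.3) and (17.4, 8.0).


slope = (y2-y1)/(x2-x1) = (8-(-6.3))/(17.4-(-0.4)) = 14.3/17.8 = 0.8034

0.8034


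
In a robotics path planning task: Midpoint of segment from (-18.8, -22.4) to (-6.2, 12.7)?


M = (((-18.8)+(-6.2))/2, ((-22.4)+12.7)/2)
= (-12.5, -4.85)

(-12.5, -4.85)


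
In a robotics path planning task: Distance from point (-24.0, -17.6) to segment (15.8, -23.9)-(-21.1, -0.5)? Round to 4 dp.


Project P onto AB: t = 0.8465 (clamped to [0,1])
Closest point on segment: (-15.4345, -4.0928)
Distance: 15.9942

15.9942


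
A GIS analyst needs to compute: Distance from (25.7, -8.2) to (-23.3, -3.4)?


dx=-49, dy=4.8
d^2 = (-49)^2 + 4.8^2 = 2424.04
d = sqrt(2424.04) = 49.2345

49.2345


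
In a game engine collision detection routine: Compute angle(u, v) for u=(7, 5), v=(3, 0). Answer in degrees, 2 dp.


u.v = 21, |u| = sqrt(74) = 8.6023, |v| = sqrt(9) = 3
cos(theta) = u.v/(|u||v|) = 21/sqrt(666) = 0.813733
theta = acos(0.813733) = 35.54 degrees

35.54 degrees


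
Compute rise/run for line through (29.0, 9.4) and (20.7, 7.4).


slope = (y2-y1)/(x2-x1) = (7.4-9.4)/(20.7-29) = (-2)/(-8.3) = 0.241

0.241


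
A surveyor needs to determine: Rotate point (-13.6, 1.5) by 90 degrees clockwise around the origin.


90° CW: (x,y) -> (y, -x)
(-13.6,1.5) -> (1.5, 13.6)

(1.5, 13.6)


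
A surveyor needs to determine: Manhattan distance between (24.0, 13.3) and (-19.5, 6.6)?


|24-(-19.5)| + |13.3-6.6| = 43.5 + 6.7 = 50.2

50.2


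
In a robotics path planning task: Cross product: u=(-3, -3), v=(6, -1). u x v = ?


u x v = u_x*v_y - u_y*v_x = (-3)*(-1) - (-3)*6
= 3 - (-18) = 21

21


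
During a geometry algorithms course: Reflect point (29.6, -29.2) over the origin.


Reflection over origin: (x,y) -> (-x,-y)
(29.6, -29.2) -> (-29.6, 29.2)

(-29.6, 29.2)


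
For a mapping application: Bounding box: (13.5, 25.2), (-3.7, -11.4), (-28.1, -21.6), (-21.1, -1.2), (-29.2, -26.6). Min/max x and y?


x range: [-29.2, 13.5]
y range: [-26.6, 25.2]
Bounding box: (-29.2,-26.6) to (13.5,25.2)

(-29.2,-26.6) to (13.5,25.2)


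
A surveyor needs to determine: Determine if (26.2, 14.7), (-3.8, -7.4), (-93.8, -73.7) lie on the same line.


Cross product: ((-3.8)-26.2)*((-73.7)-14.7) - ((-7.4)-14.7)*((-93.8)-26.2)
= 0

Yes, collinear


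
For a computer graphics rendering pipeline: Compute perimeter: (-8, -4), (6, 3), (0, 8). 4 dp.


Sides: (-8, -4)->(6, 3): sqrt(245) = 15.652476, (6, 3)->(0, 8): sqrt(61) = 7.81025, (0, 8)->(-8, -4): sqrt(208) = 14.422205
Sum = 37.884931
Perimeter = 37.8849

37.8849


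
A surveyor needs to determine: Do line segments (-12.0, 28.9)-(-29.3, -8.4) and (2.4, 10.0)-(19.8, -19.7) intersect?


Cross products: d1=-98.82, d2=-1261.65, d3=864.09, d4=2026.92
d1*d2 < 0 and d3*d4 < 0? no

No, they don't intersect


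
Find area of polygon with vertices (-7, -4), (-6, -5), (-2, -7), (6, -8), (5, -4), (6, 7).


Shoelace sum: ((-7)*(-5) - (-6)*(-4)) + ((-6)*(-7) - (-2)*(-5)) + ((-2)*(-8) - 6*(-7)) + (6*(-4) - 5*(-8)) + (5*7 - 6*(-4)) + (6*(-4) - (-7)*7)
= 201
Area = |201|/2 = 100.5

100.5


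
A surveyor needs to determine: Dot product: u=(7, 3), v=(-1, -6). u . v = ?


u . v = u_x*v_x + u_y*v_y = 7*(-1) + 3*(-6)
= (-7) + (-18) = -25

-25


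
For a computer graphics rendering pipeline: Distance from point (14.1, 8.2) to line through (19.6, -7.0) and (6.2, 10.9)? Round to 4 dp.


|cross product| = 105.23
|line direction| = sqrt(499.97) = 22.36
Distance = 105.23/sqrt(499.97) = 4.7062

4.7062


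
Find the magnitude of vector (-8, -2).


|u| = sqrt((-8)^2 + (-2)^2) = sqrt(68) = 8.2462

8.2462


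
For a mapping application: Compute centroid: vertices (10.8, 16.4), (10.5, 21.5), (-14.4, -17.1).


Centroid = ((x_A+x_B+x_C)/3, (y_A+y_B+y_C)/3)
= ((10.8+10.5+(-14.4))/3, (16.4+21.5+(-17.1))/3)
= (2.3, 6.9333)

(2.3, 6.9333)


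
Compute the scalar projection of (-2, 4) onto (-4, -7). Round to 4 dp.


u.v = -20, |v| = sqrt(65) = 8.0623
Scalar projection = u.v / |v| = -20 / sqrt(65) = -2.4807

-2.4807


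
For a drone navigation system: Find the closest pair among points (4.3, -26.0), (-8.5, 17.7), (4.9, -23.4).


d(P0,P1) = 45.536, d(P0,P2) = 2.6683, d(P1,P2) = 43.2293
Closest: P0 and P2

Closest pair: (4.3, -26.0) and (4.9, -23.4), distance = 2.6683


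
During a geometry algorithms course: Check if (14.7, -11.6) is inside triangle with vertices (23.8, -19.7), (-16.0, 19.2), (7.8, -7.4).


Cross products: AB x AP = 31.61, BC x BP = 83.58, CA x CP = 17.67
All same sign? yes

Yes, inside


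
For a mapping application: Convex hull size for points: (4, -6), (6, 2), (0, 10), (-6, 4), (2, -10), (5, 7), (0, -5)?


Convex hull vertices (CCW): (-6, 4), (2, -10), (4, -6), (6, 2), (5, 7), (0, 10)
Count = 6

6


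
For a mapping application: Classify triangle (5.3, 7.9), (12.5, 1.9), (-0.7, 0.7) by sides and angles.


Side lengths squared: AB^2=87.84, BC^2=175.68, CA^2=87.84
Sorted: [87.84, 87.84, 175.68]
By sides: Isosceles, By angles: Right

Isosceles, Right


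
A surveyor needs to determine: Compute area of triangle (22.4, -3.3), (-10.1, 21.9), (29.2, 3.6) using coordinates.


Area = |x_A(y_B-y_C) + x_B(y_C-y_A) + x_C(y_A-y_B)|/2
= |409.92 + (-69.69) + (-735.84)|/2
= 395.61/2 = 197.805

197.805


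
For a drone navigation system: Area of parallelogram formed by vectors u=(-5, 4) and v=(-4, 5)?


|u x v| = |(-5)*5 - 4*(-4)|
= |(-25) - (-16)| = 9

9


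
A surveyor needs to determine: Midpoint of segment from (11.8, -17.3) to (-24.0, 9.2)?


M = ((11.8+(-24))/2, ((-17.3)+9.2)/2)
= (-6.1, -4.05)

(-6.1, -4.05)


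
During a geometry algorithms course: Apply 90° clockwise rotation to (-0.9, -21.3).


90° CW: (x,y) -> (y, -x)
(-0.9,-21.3) -> (-21.3, 0.9)

(-21.3, 0.9)


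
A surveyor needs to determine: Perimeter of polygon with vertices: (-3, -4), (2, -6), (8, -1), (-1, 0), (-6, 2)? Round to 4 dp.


Sides: (-3, -4)->(2, -6): sqrt(29) = 5.385165, (2, -6)->(8, -1): sqrt(61) = 7.81025, (8, -1)->(-1, 0): sqrt(82) = 9.055385, (-1, 0)->(-6, 2): sqrt(29) = 5.385165, (-6, 2)->(-3, -4): sqrt(45) = 6.708204
Sum = 34.344169
Perimeter = 34.3442

34.3442


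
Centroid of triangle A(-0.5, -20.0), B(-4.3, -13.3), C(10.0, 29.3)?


Centroid = ((x_A+x_B+x_C)/3, (y_A+y_B+y_C)/3)
= (((-0.5)+(-4.3)+10)/3, ((-20)+(-13.3)+29.3)/3)
= (1.7333, -1.3333)

(1.7333, -1.3333)


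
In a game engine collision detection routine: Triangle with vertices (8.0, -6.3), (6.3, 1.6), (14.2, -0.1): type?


Side lengths squared: AB^2=65.3, BC^2=65.3, CA^2=76.88
Sorted: [65.3, 65.3, 76.88]
By sides: Isosceles, By angles: Acute

Isosceles, Acute


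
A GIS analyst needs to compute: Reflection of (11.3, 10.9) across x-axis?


Reflection over x-axis: (x,y) -> (x,-y)
(11.3, 10.9) -> (11.3, -10.9)

(11.3, -10.9)
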